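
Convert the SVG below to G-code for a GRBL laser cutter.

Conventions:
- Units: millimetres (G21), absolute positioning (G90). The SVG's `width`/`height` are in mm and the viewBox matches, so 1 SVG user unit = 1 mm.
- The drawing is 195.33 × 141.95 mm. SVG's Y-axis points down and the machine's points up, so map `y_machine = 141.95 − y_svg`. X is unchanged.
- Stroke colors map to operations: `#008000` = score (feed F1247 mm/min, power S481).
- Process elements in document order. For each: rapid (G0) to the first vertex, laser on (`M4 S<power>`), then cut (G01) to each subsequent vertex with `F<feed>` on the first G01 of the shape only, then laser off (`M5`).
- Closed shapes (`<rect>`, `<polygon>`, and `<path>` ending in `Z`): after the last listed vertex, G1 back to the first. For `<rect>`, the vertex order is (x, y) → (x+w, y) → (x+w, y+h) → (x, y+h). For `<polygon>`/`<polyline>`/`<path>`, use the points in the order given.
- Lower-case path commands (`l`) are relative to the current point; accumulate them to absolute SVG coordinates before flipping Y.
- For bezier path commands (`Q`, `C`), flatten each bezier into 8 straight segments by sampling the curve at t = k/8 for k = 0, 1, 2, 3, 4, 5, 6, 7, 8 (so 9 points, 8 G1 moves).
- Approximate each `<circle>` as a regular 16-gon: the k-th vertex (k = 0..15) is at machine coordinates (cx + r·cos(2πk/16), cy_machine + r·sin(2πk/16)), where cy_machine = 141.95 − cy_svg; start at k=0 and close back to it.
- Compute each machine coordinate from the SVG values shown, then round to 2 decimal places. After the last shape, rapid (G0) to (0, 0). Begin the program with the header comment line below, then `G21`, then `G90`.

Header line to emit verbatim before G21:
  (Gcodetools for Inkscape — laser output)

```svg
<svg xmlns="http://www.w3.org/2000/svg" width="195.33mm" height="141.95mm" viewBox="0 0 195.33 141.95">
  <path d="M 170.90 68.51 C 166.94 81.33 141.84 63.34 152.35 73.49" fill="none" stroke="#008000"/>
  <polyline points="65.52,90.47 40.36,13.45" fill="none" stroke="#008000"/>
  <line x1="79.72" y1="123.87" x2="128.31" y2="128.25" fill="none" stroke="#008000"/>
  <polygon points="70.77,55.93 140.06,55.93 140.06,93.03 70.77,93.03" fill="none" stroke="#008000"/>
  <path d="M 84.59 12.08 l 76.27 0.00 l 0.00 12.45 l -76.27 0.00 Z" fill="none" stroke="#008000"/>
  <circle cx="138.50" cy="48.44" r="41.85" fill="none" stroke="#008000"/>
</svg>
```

(Gcodetools for Inkscape — laser output)
G21
G90
G0 X170.90 Y73.44
M4 S481
G01 X168.53 Y69.96 F1247
G01 X164.85 Y68.68
G01 X160.52 Y68.91
G01 X156.20 Y69.95
G01 X152.56 Y71.12
G01 X150.26 Y71.72
G01 X149.97 Y71.06
G01 X152.35 Y68.46
M5
G0 X65.52 Y51.48
M4 S481
G01 X40.36 Y128.50 F1247
M5
G0 X79.72 Y18.08
M4 S481
G01 X128.31 Y13.70 F1247
M5
G0 X70.77 Y86.02
M4 S481
G01 X140.06 Y86.02 F1247
G01 X140.06 Y48.92
G01 X70.77 Y48.92
G01 X70.77 Y86.02
M5
G0 X84.59 Y129.87
M4 S481
G01 X160.86 Y129.87 F1247
G01 X160.86 Y117.42
G01 X84.59 Y117.42
G01 X84.59 Y129.87
M5
G0 X180.35 Y93.51
M4 S481
G01 X177.16 Y109.53 F1247
G01 X168.09 Y123.10
G01 X154.52 Y132.17
G01 X138.50 Y135.36
G01 X122.48 Y132.17
G01 X108.91 Y123.10
G01 X99.84 Y109.53
G01 X96.65 Y93.51
G01 X99.84 Y77.49
G01 X108.91 Y63.92
G01 X122.48 Y54.85
G01 X138.50 Y51.66
G01 X154.52 Y54.85
G01 X168.09 Y63.92
G01 X177.16 Y77.49
G01 X180.35 Y93.51
M5
G0 X0.00 Y0.00

Since the viewBox matches the mm dimensions, user units are millimetres directly. The only transform is the Y-flip y_m = 141.95 − y_svg.

Shape 1 is a cubic bezier drawn with `<path>`. Its stroke #008000 means score at S481, F1247. After flipping Y the toolpath is (170.90,73.44) → (168.53,69.96) → (164.85,68.68) → (160.52,68.91) → (156.20,69.95) → (152.56,71.12) → (150.26,71.72) → (149.97,71.06) → (152.35,68.46).

Shape 2 is a line segment drawn with `<polyline>`. Its stroke #008000 means score at S481, F1247. After flipping Y the toolpath is (65.52,51.48) → (40.36,128.50).

Shape 3 is a line segment drawn with `<line>`. Its stroke #008000 means score at S481, F1247. After flipping Y the toolpath is (79.72,18.08) → (128.31,13.70).

Shape 4 is a rectangle drawn with `<polygon>`. Its stroke #008000 means score at S481, F1247. After flipping Y the toolpath is (70.77,86.02) → (140.06,86.02) → (140.06,48.92) → (70.77,48.92) → (70.77,86.02), returning to the start.

Shape 5 is a rectangle drawn with `<path>`. Its stroke #008000 means score at S481, F1247. After flipping Y the toolpath is (84.59,129.87) → (160.86,129.87) → (160.86,117.42) → (84.59,117.42) → (84.59,129.87), returning to the start.

Shape 6 is a circle drawn with `<circle>`. Its stroke #008000 means score at S481, F1247. After flipping Y the toolpath is (180.35,93.51) → (177.16,109.53) → (168.09,123.10) → (154.52,132.17) → (138.50,135.36) → (122.48,132.17) → (108.91,123.10) → (99.84,109.53) → (96.65,93.51) → (99.84,77.49) → (108.91,63.92) → (122.48,54.85) → (138.50,51.66) → (154.52,54.85) → (168.09,63.92) → (177.16,77.49) → (180.35,93.51), returning to the start.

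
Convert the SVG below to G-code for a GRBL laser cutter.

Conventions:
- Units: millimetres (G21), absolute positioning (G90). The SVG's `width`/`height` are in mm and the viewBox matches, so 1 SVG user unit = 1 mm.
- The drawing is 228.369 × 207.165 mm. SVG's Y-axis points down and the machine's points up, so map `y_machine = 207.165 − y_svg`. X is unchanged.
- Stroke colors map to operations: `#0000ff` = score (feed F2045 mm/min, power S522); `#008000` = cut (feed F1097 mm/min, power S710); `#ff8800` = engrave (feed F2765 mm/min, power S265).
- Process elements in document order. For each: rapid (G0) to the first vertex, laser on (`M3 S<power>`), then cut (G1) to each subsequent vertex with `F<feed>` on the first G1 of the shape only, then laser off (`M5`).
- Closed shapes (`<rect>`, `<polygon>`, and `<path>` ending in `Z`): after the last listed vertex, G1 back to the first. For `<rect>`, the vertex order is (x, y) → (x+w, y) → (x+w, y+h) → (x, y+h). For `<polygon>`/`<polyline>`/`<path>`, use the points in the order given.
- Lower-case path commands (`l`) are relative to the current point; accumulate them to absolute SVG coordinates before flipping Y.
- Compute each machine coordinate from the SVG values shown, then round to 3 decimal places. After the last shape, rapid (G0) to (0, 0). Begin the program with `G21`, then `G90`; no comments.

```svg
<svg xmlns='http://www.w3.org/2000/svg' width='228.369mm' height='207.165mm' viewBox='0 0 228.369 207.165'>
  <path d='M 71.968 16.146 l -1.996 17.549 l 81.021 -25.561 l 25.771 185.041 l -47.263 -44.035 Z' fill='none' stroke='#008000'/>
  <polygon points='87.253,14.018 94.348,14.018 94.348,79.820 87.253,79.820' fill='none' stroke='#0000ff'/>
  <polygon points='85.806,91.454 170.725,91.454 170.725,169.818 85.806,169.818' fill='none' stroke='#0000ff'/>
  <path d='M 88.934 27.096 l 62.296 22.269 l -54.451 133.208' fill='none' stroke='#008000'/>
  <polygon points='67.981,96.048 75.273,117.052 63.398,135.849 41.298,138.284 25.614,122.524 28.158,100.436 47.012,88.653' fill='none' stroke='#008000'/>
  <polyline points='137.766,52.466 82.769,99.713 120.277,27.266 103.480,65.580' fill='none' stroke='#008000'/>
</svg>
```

1 u = 1 mm; y_m = 207.165 − y.

[1] `<path>` closed polygon, #008000→cut S710 F1097: (71.968,191.019) → (69.972,173.470) → (150.993,199.031) → (176.764,13.990) → (129.501,58.025) → (71.968,191.019) (closed)

[2] `<polygon>` rectangle, #0000ff→score S522 F2045: (87.253,193.147) → (94.348,193.147) → (94.348,127.345) → (87.253,127.345) → (87.253,193.147) (closed)

[3] `<polygon>` rectangle, #0000ff→score S522 F2045: (85.806,115.711) → (170.725,115.711) → (170.725,37.347) → (85.806,37.347) → (85.806,115.711) (closed)

[4] `<path>` open polyline, #008000→cut S710 F1097: (88.934,180.069) → (151.230,157.800) → (96.779,24.592)

[5] `<polygon>` regular polygon, #008000→cut S710 F1097: (67.981,111.117) → (75.273,90.113) → (63.398,71.316) → (41.298,68.881) → (25.614,84.641) → (28.158,106.729) → (47.012,118.512) → (67.981,111.117) (closed)

[6] `<polyline>` open polyline, #008000→cut S710 F1097: (137.766,154.699) → (82.769,107.452) → (120.277,179.899) → (103.480,141.585)

G21
G90
G0 X71.968 Y191.019
M3 S710
G1 X69.972 Y173.470 F1097
G1 X150.993 Y199.031
G1 X176.764 Y13.990
G1 X129.501 Y58.025
G1 X71.968 Y191.019
M5
G0 X87.253 Y193.147
M3 S522
G1 X94.348 Y193.147 F2045
G1 X94.348 Y127.345
G1 X87.253 Y127.345
G1 X87.253 Y193.147
M5
G0 X85.806 Y115.711
M3 S522
G1 X170.725 Y115.711 F2045
G1 X170.725 Y37.347
G1 X85.806 Y37.347
G1 X85.806 Y115.711
M5
G0 X88.934 Y180.069
M3 S710
G1 X151.230 Y157.800 F1097
G1 X96.779 Y24.592
M5
G0 X67.981 Y111.117
M3 S710
G1 X75.273 Y90.113 F1097
G1 X63.398 Y71.316
G1 X41.298 Y68.881
G1 X25.614 Y84.641
G1 X28.158 Y106.729
G1 X47.012 Y118.512
G1 X67.981 Y111.117
M5
G0 X137.766 Y154.699
M3 S710
G1 X82.769 Y107.452 F1097
G1 X120.277 Y179.899
G1 X103.480 Y141.585
M5
G0 X0.000 Y0.000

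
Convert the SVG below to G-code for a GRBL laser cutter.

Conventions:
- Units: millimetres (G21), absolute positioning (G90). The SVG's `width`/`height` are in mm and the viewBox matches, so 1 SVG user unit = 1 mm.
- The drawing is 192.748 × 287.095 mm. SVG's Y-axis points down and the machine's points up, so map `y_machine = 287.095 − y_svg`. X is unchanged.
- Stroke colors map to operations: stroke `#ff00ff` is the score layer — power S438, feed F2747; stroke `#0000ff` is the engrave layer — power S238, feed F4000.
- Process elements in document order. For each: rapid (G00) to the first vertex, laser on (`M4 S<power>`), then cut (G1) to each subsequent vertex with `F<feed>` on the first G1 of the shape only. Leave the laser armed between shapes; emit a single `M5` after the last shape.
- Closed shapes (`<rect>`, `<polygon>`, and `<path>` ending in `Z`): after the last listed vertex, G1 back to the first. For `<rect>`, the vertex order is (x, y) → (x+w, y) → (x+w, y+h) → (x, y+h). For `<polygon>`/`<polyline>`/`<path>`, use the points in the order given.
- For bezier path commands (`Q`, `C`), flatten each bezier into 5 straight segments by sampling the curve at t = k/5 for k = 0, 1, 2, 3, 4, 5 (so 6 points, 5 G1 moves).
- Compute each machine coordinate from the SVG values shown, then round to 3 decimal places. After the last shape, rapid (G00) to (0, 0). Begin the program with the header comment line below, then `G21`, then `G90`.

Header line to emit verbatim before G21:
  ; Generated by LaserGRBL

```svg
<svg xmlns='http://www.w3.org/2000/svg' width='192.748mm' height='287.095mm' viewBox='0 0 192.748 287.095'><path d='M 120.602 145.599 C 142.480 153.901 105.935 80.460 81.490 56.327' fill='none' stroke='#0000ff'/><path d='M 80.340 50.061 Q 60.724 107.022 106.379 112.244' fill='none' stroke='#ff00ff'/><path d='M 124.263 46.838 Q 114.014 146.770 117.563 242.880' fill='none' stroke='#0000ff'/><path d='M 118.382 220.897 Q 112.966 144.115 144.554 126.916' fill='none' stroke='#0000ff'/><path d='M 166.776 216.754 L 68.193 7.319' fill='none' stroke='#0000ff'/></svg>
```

; Generated by LaserGRBL
G21
G90
G00 X120.602 Y141.496
M4 S238
G1 X127.282 Y145.276 F4000
G1 X123.326 Y162.383
G1 X112.119 Y186.528
G1 X97.045 Y211.420
G1 X81.490 Y230.768
G00 X80.340 Y237.034
M4 S438
G1 X75.104 Y216.319 F2747
G1 X75.091 Y199.743
G1 X80.298 Y187.307
G1 X90.728 Y179.009
G1 X106.379 Y174.851
G00 X124.263 Y240.257
M4 S238
G1 X120.715 Y200.437 F4000
G1 X118.271 Y160.923
G1 X116.931 Y121.715
G1 X116.695 Y82.812
G1 X117.563 Y44.215
G00 X118.382 Y66.198
M4 S238
G1 X117.696 Y94.527 F4000
G1 X119.970 Y118.090
G1 X125.204 Y136.887
G1 X133.399 Y150.916
G1 X144.554 Y160.179
G00 X166.776 Y70.341
M4 S238
G1 X68.193 Y279.776 F4000
M5
G00 X0.000 Y0.000

Since the viewBox matches the mm dimensions, user units are millimetres directly. The only transform is the Y-flip y_m = 287.095 − y_svg.

Shape 1 is a cubic bezier drawn with `<path>`. Its stroke #0000ff means engrave at S238, F4000. After flipping Y the toolpath is (120.602,141.496) → (127.282,145.276) → (123.326,162.383) → (112.119,186.528) → (97.045,211.420) → (81.490,230.768).

Shape 2 is a quadratic bezier drawn with `<path>`. Its stroke #ff00ff means score at S438, F2747. After flipping Y the toolpath is (80.340,237.034) → (75.104,216.319) → (75.091,199.743) → (80.298,187.307) → (90.728,179.009) → (106.379,174.851).

Shape 3 is a quadratic bezier drawn with `<path>`. Its stroke #0000ff means engrave at S238, F4000. After flipping Y the toolpath is (124.263,240.257) → (120.715,200.437) → (118.271,160.923) → (116.931,121.715) → (116.695,82.812) → (117.563,44.215).

Shape 4 is a quadratic bezier drawn with `<path>`. Its stroke #0000ff means engrave at S238, F4000. After flipping Y the toolpath is (118.382,66.198) → (117.696,94.527) → (119.970,118.090) → (125.204,136.887) → (133.399,150.916) → (144.554,160.179).

Shape 5 is a line segment drawn with `<path>`. Its stroke #0000ff means engrave at S238, F4000. After flipping Y the toolpath is (166.776,70.341) → (68.193,279.776).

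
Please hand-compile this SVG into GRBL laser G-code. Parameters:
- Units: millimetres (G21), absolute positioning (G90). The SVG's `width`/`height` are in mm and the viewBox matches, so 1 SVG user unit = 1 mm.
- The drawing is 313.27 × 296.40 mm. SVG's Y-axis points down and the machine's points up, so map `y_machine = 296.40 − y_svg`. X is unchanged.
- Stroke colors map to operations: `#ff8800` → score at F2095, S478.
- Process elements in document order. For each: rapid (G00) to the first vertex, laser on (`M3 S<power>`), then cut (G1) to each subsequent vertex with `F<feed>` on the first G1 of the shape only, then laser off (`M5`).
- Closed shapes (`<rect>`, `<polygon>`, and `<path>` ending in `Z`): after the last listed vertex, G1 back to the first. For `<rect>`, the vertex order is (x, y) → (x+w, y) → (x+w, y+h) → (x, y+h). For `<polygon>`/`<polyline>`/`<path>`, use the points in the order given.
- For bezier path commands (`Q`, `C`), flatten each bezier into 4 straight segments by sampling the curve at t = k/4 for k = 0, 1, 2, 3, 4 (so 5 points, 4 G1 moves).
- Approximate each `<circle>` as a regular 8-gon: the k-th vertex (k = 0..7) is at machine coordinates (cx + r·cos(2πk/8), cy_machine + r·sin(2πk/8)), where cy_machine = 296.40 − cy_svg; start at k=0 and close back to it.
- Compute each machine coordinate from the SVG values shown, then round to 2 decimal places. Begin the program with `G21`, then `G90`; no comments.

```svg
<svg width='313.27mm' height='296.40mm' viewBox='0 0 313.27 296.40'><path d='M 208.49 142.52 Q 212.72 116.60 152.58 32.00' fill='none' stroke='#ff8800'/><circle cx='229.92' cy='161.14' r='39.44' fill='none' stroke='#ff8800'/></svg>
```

G21
G90
G00 X208.49 Y153.88
M3 S478
G1 X206.58 Y170.51 F2095
G1 X196.63 Y194.47
G1 X178.63 Y225.77
G1 X152.58 Y264.40
M5
G00 X269.36 Y135.26
M3 S478
G1 X257.81 Y163.15 F2095
G1 X229.92 Y174.70
G1 X202.03 Y163.15
G1 X190.48 Y135.26
G1 X202.03 Y107.37
G1 X229.92 Y95.82
G1 X257.81 Y107.37
G1 X269.36 Y135.26
M5

viewBox `0 0 313.27 296.40` with mm width/height → 1 unit = 1 mm. Flip: y_m = 296.40 − y_svg.

**Shape 1** — `<path>` quadratic bezier, stroke `#ff8800` → score (S478, F2095). Control points (SVG): P0=(208.49,142.52), P1=(212.72,116.60), P2=(152.58,32.00); sampled at t=k/4. Machine vertices: (208.49,153.88) → (206.58,170.51) → (196.63,194.47) → (178.63,225.77) → (152.58,264.40). Open path.

**Shape 2** — `<circle>` circle, stroke `#ff8800` → score (S478, F2095). Machine vertices: (269.36,135.26) → (257.81,163.15) → (229.92,174.70) → (202.03,163.15) → (190.48,135.26) → (202.03,107.37) → (229.92,95.82) → (257.81,107.37) → (269.36,135.26). Closed: final G1 returns to the first vertex.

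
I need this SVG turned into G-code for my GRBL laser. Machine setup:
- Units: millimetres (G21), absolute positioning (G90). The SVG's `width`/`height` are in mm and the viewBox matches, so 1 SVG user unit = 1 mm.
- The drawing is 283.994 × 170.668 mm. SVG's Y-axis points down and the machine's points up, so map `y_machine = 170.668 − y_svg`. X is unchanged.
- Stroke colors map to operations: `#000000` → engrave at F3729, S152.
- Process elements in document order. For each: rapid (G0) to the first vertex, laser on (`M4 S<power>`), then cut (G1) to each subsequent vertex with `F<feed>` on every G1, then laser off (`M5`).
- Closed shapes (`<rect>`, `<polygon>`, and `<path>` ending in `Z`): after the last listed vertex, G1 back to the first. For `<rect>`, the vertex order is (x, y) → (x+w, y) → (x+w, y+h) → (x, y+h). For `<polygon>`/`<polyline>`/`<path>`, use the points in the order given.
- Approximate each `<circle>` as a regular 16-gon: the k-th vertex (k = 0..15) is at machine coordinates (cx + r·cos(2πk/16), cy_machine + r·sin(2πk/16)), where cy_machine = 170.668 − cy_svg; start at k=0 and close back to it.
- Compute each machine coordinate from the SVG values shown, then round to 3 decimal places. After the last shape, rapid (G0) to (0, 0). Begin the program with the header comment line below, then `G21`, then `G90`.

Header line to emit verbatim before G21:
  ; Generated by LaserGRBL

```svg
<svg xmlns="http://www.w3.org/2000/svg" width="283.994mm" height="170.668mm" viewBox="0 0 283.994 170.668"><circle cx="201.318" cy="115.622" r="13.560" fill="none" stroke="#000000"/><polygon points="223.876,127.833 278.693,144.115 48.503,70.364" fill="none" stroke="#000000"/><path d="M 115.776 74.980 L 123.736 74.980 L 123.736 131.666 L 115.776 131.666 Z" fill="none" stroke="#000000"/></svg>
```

1 u = 1 mm; y_m = 170.668 − y.

[1] `<circle>` circle, #000000→engrave S152 F3729: (214.878,55.046) → (213.846,60.235) → (210.906,64.634) → (206.507,67.574) → (201.318,68.606) → (196.129,67.574) → (191.730,64.634) → (188.790,60.235) → (187.758,55.046) → (188.790,49.857) → (191.730,45.458) → (196.129,42.518) → (201.318,41.486) → (206.507,42.518) → (210.906,45.458) → (213.846,49.857) → (214.878,55.046) (closed)

[2] `<polygon>` closed polygon, #000000→engrave S152 F3729: (223.876,42.835) → (278.693,26.553) → (48.503,100.304) → (223.876,42.835) (closed)

[3] `<path>` rectangle, #000000→engrave S152 F3729: (115.776,95.688) → (123.736,95.688) → (123.736,39.002) → (115.776,39.002) → (115.776,95.688) (closed)

; Generated by LaserGRBL
G21
G90
G0 X214.878 Y55.046
M4 S152
G1 X213.846 Y60.235 F3729
G1 X210.906 Y64.634 F3729
G1 X206.507 Y67.574 F3729
G1 X201.318 Y68.606 F3729
G1 X196.129 Y67.574 F3729
G1 X191.730 Y64.634 F3729
G1 X188.790 Y60.235 F3729
G1 X187.758 Y55.046 F3729
G1 X188.790 Y49.857 F3729
G1 X191.730 Y45.458 F3729
G1 X196.129 Y42.518 F3729
G1 X201.318 Y41.486 F3729
G1 X206.507 Y42.518 F3729
G1 X210.906 Y45.458 F3729
G1 X213.846 Y49.857 F3729
G1 X214.878 Y55.046 F3729
M5
G0 X223.876 Y42.835
M4 S152
G1 X278.693 Y26.553 F3729
G1 X48.503 Y100.304 F3729
G1 X223.876 Y42.835 F3729
M5
G0 X115.776 Y95.688
M4 S152
G1 X123.736 Y95.688 F3729
G1 X123.736 Y39.002 F3729
G1 X115.776 Y39.002 F3729
G1 X115.776 Y95.688 F3729
M5
G0 X0.000 Y0.000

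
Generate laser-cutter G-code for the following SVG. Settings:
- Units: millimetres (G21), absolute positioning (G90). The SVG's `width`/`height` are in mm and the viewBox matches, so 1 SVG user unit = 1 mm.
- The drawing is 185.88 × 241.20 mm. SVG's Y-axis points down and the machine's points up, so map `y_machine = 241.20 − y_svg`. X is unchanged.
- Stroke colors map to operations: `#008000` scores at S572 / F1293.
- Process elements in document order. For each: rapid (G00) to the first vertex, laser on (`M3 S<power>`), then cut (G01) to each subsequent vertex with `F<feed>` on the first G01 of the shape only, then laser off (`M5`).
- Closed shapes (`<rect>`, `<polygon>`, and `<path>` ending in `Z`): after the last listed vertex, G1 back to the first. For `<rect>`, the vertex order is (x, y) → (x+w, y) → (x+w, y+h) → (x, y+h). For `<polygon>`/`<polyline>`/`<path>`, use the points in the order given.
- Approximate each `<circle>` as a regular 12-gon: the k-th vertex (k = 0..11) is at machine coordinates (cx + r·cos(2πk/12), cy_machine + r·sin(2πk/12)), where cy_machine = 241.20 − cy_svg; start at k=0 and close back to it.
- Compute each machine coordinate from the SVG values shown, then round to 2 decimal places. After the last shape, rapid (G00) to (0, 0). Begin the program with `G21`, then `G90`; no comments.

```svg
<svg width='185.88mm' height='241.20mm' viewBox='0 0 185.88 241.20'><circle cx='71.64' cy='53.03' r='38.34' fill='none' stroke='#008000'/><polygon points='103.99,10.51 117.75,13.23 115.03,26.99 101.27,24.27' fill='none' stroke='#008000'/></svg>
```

G21
G90
G00 X109.98 Y188.17
M3 S572
G01 X104.84 Y207.34 F1293
G01 X90.81 Y221.37
G01 X71.64 Y226.51
G01 X52.47 Y221.37
G01 X38.44 Y207.34
G01 X33.30 Y188.17
G01 X38.44 Y169.00
G01 X52.47 Y154.97
G01 X71.64 Y149.83
G01 X90.81 Y154.97
G01 X104.84 Y169.00
G01 X109.98 Y188.17
M5
G00 X103.99 Y230.69
M3 S572
G01 X117.75 Y227.97 F1293
G01 X115.03 Y214.21
G01 X101.27 Y216.93
G01 X103.99 Y230.69
M5
G00 X0.00 Y0.00

viewBox `0 0 185.88 241.20` with mm width/height → 1 unit = 1 mm. Flip: y_m = 241.20 − y_svg.

**Shape 1** — `<circle>` circle, stroke `#008000` → score (S572, F1293). Machine vertices: (109.98,188.17) → (104.84,207.34) → (90.81,221.37) → (71.64,226.51) → (52.47,221.37) → (38.44,207.34) → (33.30,188.17) → (38.44,169.00) → (52.47,154.97) → (71.64,149.83) → (90.81,154.97) → (104.84,169.00) → (109.98,188.17). Closed: final G1 returns to the first vertex.

**Shape 2** — `<polygon>` regular polygon, stroke `#008000` → score (S572, F1293). Machine vertices: (103.99,230.69) → (117.75,227.97) → (115.03,214.21) → (101.27,216.93) → (103.99,230.69). Closed: final G1 returns to the first vertex.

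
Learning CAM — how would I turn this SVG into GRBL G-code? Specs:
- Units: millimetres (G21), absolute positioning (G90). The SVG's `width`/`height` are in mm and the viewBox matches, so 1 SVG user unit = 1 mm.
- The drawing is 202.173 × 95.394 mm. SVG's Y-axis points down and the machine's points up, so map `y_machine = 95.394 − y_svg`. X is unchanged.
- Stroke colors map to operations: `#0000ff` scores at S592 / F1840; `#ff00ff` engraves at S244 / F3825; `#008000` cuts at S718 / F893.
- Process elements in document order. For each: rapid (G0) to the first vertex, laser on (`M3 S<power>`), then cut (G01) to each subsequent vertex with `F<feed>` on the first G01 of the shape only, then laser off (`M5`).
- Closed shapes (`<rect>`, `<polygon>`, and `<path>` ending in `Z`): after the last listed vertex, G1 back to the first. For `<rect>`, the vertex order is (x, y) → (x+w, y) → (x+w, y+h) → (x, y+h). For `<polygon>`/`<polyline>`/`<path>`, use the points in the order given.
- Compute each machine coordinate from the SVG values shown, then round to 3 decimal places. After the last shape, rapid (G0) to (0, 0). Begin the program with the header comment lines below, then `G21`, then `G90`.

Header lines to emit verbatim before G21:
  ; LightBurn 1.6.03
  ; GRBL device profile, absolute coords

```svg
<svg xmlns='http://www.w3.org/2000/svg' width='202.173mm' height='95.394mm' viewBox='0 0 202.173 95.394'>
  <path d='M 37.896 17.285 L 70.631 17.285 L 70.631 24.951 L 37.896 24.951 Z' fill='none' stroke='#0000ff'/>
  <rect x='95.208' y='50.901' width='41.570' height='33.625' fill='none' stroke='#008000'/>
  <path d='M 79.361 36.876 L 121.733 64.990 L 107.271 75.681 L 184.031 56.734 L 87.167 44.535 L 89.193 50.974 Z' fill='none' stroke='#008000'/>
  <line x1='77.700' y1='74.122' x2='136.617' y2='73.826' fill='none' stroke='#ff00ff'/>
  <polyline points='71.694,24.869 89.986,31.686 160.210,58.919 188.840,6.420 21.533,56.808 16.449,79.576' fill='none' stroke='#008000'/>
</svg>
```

viewBox `0 0 202.173 95.394` with mm width/height → 1 unit = 1 mm. Flip: y_m = 95.394 − y_svg.

**Shape 1** — `<path>` rectangle, stroke `#0000ff` → score (S592, F1840). Machine vertices: (37.896,78.109) → (70.631,78.109) → (70.631,70.443) → (37.896,70.443) → (37.896,78.109). Closed: final G1 returns to the first vertex.

**Shape 2** — `<rect>` rectangle, stroke `#008000` → cut (S718, F893). Machine vertices: (95.208,44.493) → (136.778,44.493) → (136.778,10.868) → (95.208,10.868) → (95.208,44.493). Closed: final G1 returns to the first vertex.

**Shape 3** — `<path>` closed polygon, stroke `#008000` → cut (S718, F893). Machine vertices: (79.361,58.518) → (121.733,30.404) → (107.271,19.713) → (184.031,38.660) → (87.167,50.859) → (89.193,44.420) → (79.361,58.518). Closed: final G1 returns to the first vertex.

**Shape 4** — `<line>` line segment, stroke `#ff00ff` → engrave (S244, F3825). Machine vertices: (77.700,21.272) → (136.617,21.568). Open path.

**Shape 5** — `<polyline>` open polyline, stroke `#008000` → cut (S718, F893). Machine vertices: (71.694,70.525) → (89.986,63.708) → (160.210,36.475) → (188.840,88.974) → (21.533,38.586) → (16.449,15.818). Open path.

; LightBurn 1.6.03
; GRBL device profile, absolute coords
G21
G90
G0 X37.896 Y78.109
M3 S592
G01 X70.631 Y78.109 F1840
G01 X70.631 Y70.443
G01 X37.896 Y70.443
G01 X37.896 Y78.109
M5
G0 X95.208 Y44.493
M3 S718
G01 X136.778 Y44.493 F893
G01 X136.778 Y10.868
G01 X95.208 Y10.868
G01 X95.208 Y44.493
M5
G0 X79.361 Y58.518
M3 S718
G01 X121.733 Y30.404 F893
G01 X107.271 Y19.713
G01 X184.031 Y38.660
G01 X87.167 Y50.859
G01 X89.193 Y44.420
G01 X79.361 Y58.518
M5
G0 X77.700 Y21.272
M3 S244
G01 X136.617 Y21.568 F3825
M5
G0 X71.694 Y70.525
M3 S718
G01 X89.986 Y63.708 F893
G01 X160.210 Y36.475
G01 X188.840 Y88.974
G01 X21.533 Y38.586
G01 X16.449 Y15.818
M5
G0 X0.000 Y0.000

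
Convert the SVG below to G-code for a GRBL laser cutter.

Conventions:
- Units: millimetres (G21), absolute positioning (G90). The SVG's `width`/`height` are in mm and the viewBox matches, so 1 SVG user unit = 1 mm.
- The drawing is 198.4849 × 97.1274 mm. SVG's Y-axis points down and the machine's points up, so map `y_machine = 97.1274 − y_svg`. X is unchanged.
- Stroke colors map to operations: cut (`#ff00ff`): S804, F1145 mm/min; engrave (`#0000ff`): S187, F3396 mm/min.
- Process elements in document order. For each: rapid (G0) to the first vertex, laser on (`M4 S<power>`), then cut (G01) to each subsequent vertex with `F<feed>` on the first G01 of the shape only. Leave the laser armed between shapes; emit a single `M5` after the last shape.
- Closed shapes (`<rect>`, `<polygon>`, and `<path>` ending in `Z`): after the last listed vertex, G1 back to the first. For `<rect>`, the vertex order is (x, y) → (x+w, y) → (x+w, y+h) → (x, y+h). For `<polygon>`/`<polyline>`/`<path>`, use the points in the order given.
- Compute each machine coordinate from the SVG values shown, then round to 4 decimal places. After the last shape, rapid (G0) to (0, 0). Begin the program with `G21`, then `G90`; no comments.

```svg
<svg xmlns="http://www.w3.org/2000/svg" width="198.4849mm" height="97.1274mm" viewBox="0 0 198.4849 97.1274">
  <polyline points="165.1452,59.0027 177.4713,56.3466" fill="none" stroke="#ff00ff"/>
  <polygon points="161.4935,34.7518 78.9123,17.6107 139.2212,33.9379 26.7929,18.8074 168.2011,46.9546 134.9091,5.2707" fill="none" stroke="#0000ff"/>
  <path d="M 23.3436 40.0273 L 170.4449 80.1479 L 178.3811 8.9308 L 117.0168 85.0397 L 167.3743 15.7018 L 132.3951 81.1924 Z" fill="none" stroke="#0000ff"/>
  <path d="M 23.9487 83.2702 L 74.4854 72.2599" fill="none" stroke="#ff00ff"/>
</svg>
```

G21
G90
G0 X165.1452 Y38.1247
M4 S804
G01 X177.4713 Y40.7808 F1145
G0 X161.4935 Y62.3756
M4 S187
G01 X78.9123 Y79.5167 F3396
G01 X139.2212 Y63.1895
G01 X26.7929 Y78.3200
G01 X168.2011 Y50.1728
G01 X134.9091 Y91.8567
G01 X161.4935 Y62.3756
G0 X23.3436 Y57.1001
M4 S187
G01 X170.4449 Y16.9795 F3396
G01 X178.3811 Y88.1966
G01 X117.0168 Y12.0877
G01 X167.3743 Y81.4256
G01 X132.3951 Y15.9350
G01 X23.3436 Y57.1001
G0 X23.9487 Y13.8572
M4 S804
G01 X74.4854 Y24.8675 F1145
M5
G0 X0.0000 Y0.0000

Since the viewBox matches the mm dimensions, user units are millimetres directly. The only transform is the Y-flip y_m = 97.1274 − y_svg.

Shape 1 is a line segment drawn with `<polyline>`. Its stroke #ff00ff means cut at S804, F1145. After flipping Y the toolpath is (165.1452,38.1247) → (177.4713,40.7808).

Shape 2 is a closed polygon drawn with `<polygon>`. Its stroke #0000ff means engrave at S187, F3396. After flipping Y the toolpath is (161.4935,62.3756) → (78.9123,79.5167) → (139.2212,63.1895) → (26.7929,78.3200) → (168.2011,50.1728) → (134.9091,91.8567) → (161.4935,62.3756), returning to the start.

Shape 3 is a closed polygon drawn with `<path>`. Its stroke #0000ff means engrave at S187, F3396. After flipping Y the toolpath is (23.3436,57.1001) → (170.4449,16.9795) → (178.3811,88.1966) → (117.0168,12.0877) → (167.3743,81.4256) → (132.3951,15.9350) → (23.3436,57.1001), returning to the start.

Shape 4 is a line segment drawn with `<path>`. Its stroke #ff00ff means cut at S804, F1145. After flipping Y the toolpath is (23.9487,13.8572) → (74.4854,24.8675).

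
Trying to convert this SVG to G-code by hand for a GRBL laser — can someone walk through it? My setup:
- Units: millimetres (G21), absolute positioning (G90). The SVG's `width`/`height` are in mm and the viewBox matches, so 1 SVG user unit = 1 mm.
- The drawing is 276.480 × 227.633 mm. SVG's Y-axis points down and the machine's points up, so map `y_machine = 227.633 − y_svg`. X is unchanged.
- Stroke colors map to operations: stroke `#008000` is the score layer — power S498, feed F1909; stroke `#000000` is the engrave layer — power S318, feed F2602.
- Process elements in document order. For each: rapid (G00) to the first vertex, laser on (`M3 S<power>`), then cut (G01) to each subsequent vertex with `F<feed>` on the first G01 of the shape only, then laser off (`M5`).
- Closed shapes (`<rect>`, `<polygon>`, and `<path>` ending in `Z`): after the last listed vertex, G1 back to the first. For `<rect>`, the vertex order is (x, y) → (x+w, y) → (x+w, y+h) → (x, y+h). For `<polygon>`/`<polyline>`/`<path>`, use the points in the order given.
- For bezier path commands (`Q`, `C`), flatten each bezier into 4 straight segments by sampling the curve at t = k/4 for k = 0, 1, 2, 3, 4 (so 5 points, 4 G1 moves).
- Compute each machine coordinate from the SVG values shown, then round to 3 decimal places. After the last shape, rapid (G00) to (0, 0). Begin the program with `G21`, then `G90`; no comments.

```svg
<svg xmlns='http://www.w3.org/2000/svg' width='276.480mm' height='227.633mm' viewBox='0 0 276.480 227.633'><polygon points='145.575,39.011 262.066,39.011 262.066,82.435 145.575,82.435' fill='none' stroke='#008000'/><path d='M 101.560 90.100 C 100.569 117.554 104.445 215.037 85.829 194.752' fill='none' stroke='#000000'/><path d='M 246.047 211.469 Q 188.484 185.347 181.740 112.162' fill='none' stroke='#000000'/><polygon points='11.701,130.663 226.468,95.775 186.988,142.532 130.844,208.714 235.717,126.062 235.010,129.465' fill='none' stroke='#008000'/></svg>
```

Since the viewBox matches the mm dimensions, user units are millimetres directly. The only transform is the Y-flip y_m = 227.633 − y_svg.

Shape 1 is a rectangle drawn with `<polygon>`. Its stroke #008000 means score at S498, F1909. After flipping Y the toolpath is (145.575,188.622) → (262.066,188.622) → (262.066,145.198) → (145.575,145.198) → (145.575,188.622), returning to the start.

Shape 2 is a cubic bezier drawn with `<path>`. Its stroke #000000 means engrave at S318, F2602. After flipping Y the toolpath is (101.560,137.533) → (101.302,106.746) → (100.304,67.305) → (96.001,36.814) → (85.829,32.881).

Shape 3 is a quadratic bezier drawn with `<path>`. Its stroke #000000 means engrave at S318, F2602. After flipping Y the toolpath is (246.047,16.164) → (220.442,32.166) → (201.189,54.052) → (188.288,81.820) → (181.740,115.471).

Shape 4 is a closed polygon drawn with `<polygon>`. Its stroke #008000 means score at S498, F1909. After flipping Y the toolpath is (11.701,96.970) → (226.468,131.858) → (186.988,85.101) → (130.844,18.919) → (235.717,101.571) → (235.010,98.168) → (11.701,96.970), returning to the start.

G21
G90
G00 X145.575 Y188.622
M3 S498
G01 X262.066 Y188.622 F1909
G01 X262.066 Y145.198
G01 X145.575 Y145.198
G01 X145.575 Y188.622
M5
G00 X101.560 Y137.533
M3 S318
G01 X101.302 Y106.746 F2602
G01 X100.304 Y67.305
G01 X96.001 Y36.814
G01 X85.829 Y32.881
M5
G00 X246.047 Y16.164
M3 S318
G01 X220.442 Y32.166 F2602
G01 X201.189 Y54.052
G01 X188.288 Y81.820
G01 X181.740 Y115.471
M5
G00 X11.701 Y96.970
M3 S498
G01 X226.468 Y131.858 F1909
G01 X186.988 Y85.101
G01 X130.844 Y18.919
G01 X235.717 Y101.571
G01 X235.010 Y98.168
G01 X11.701 Y96.970
M5
G00 X0.000 Y0.000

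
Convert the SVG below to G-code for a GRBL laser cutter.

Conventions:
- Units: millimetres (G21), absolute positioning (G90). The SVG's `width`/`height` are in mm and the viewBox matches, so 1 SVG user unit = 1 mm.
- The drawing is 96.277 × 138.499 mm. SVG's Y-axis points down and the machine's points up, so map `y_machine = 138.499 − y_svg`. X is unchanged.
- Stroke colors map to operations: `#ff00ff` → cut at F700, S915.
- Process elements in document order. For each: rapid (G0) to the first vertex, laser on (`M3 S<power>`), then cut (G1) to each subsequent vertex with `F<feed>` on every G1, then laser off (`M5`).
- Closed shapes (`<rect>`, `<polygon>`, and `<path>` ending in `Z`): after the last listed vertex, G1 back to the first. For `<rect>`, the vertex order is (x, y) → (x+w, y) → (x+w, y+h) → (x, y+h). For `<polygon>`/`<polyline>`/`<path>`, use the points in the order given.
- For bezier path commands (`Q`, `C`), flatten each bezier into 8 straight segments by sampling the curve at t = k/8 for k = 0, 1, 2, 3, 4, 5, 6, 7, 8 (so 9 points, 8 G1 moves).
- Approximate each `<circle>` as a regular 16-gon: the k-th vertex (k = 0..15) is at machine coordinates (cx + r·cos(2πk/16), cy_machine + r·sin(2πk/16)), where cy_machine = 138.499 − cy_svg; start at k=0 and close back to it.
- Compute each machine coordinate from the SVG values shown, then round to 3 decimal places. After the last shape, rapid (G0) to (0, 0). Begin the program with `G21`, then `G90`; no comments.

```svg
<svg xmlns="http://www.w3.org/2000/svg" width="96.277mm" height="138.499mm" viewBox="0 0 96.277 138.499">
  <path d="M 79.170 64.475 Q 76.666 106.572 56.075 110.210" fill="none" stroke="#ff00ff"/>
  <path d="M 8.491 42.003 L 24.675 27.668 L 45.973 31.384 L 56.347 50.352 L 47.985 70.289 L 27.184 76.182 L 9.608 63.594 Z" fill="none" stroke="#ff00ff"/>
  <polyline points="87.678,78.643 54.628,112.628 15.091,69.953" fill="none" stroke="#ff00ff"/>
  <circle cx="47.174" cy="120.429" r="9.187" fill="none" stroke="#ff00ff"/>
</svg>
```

Since the viewBox matches the mm dimensions, user units are millimetres directly. The only transform is the Y-flip y_m = 138.499 − y_svg.

Shape 1 is a quadratic bezier drawn with `<path>`. Its stroke #ff00ff means cut at S915, F700. After flipping Y the toolpath is (79.170,74.024) → (78.261,64.101) → (76.788,55.379) → (74.749,47.860) → (72.144,41.542) → (68.975,36.426) → (65.240,32.512) → (60.940,29.799) → (56.075,28.289).

Shape 2 is a regular polygon drawn with `<path>`. Its stroke #ff00ff means cut at S915, F700. After flipping Y the toolpath is (8.491,96.496) → (24.675,110.831) → (45.973,107.115) → (56.347,88.147) → (47.985,68.210) → (27.184,62.317) → (9.608,74.905) → (8.491,96.496), returning to the start.

Shape 3 is a open polyline drawn with `<polyline>`. Its stroke #ff00ff means cut at S915, F700. After flipping Y the toolpath is (87.678,59.856) → (54.628,25.871) → (15.091,68.546).

Shape 4 is a circle drawn with `<circle>`. Its stroke #ff00ff means cut at S915, F700. After flipping Y the toolpath is (56.361,18.070) → (55.662,21.586) → (53.670,24.566) → (50.690,26.558) → (47.174,27.257) → (43.658,26.558) → (40.678,24.566) → (38.686,21.586) → (37.987,18.070) → (38.686,14.554) → (40.678,11.574) → (43.658,9.582) → (47.174,8.883) → (50.690,9.582) → (53.670,11.574) → (55.662,14.554) → (56.361,18.070), returning to the start.

G21
G90
G0 X79.170 Y74.024
M3 S915
G1 X78.261 Y64.101 F700
G1 X76.788 Y55.379 F700
G1 X74.749 Y47.860 F700
G1 X72.144 Y41.542 F700
G1 X68.975 Y36.426 F700
G1 X65.240 Y32.512 F700
G1 X60.940 Y29.799 F700
G1 X56.075 Y28.289 F700
M5
G0 X8.491 Y96.496
M3 S915
G1 X24.675 Y110.831 F700
G1 X45.973 Y107.115 F700
G1 X56.347 Y88.147 F700
G1 X47.985 Y68.210 F700
G1 X27.184 Y62.317 F700
G1 X9.608 Y74.905 F700
G1 X8.491 Y96.496 F700
M5
G0 X87.678 Y59.856
M3 S915
G1 X54.628 Y25.871 F700
G1 X15.091 Y68.546 F700
M5
G0 X56.361 Y18.070
M3 S915
G1 X55.662 Y21.586 F700
G1 X53.670 Y24.566 F700
G1 X50.690 Y26.558 F700
G1 X47.174 Y27.257 F700
G1 X43.658 Y26.558 F700
G1 X40.678 Y24.566 F700
G1 X38.686 Y21.586 F700
G1 X37.987 Y18.070 F700
G1 X38.686 Y14.554 F700
G1 X40.678 Y11.574 F700
G1 X43.658 Y9.582 F700
G1 X47.174 Y8.883 F700
G1 X50.690 Y9.582 F700
G1 X53.670 Y11.574 F700
G1 X55.662 Y14.554 F700
G1 X56.361 Y18.070 F700
M5
G0 X0.000 Y0.000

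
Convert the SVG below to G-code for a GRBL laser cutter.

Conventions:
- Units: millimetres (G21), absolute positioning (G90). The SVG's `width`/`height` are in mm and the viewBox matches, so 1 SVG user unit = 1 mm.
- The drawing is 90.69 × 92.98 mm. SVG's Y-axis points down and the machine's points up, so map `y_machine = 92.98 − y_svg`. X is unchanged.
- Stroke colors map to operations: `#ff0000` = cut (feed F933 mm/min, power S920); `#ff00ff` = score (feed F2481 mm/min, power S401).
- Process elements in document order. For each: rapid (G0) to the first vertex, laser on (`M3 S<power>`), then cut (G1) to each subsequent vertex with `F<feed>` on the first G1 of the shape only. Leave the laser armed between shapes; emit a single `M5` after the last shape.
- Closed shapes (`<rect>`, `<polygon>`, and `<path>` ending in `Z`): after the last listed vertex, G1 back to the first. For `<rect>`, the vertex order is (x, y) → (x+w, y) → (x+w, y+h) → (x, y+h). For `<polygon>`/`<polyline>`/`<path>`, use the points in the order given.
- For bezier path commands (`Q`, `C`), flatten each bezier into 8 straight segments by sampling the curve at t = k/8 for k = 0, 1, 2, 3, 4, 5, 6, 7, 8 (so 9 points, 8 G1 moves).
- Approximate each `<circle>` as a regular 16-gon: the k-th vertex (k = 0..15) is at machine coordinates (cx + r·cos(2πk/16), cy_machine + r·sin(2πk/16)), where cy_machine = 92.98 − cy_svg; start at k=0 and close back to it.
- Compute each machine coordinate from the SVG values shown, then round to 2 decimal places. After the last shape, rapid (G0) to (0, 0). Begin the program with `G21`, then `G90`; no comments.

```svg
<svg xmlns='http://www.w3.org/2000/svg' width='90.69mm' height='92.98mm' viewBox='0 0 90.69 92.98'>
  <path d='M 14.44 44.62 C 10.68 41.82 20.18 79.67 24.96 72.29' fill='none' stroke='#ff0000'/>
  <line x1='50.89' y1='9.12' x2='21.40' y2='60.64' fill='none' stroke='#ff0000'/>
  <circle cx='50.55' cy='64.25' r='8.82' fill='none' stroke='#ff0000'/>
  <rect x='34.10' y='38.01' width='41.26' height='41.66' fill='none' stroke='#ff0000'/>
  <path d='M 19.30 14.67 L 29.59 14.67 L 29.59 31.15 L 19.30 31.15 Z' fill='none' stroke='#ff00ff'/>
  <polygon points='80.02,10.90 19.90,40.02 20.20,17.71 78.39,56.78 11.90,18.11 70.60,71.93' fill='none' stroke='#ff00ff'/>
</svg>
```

Since the viewBox matches the mm dimensions, user units are millimetres directly. The only transform is the Y-flip y_m = 92.98 − y_svg.

Shape 1 is a cubic bezier drawn with `<path>`. Its stroke #ff0000 means cut at S920, F933. After flipping Y the toolpath is (14.44,48.36) → (13.62,47.67) → (13.83,44.18) → (14.86,38.89) → (16.50,32.81) → (18.54,26.94) → (20.77,22.29) → (22.98,19.87) → (24.96,20.69).

Shape 2 is a line segment drawn with `<line>`. Its stroke #ff0000 means cut at S920, F933. After flipping Y the toolpath is (50.89,83.86) → (21.40,32.34).

Shape 3 is a circle drawn with `<circle>`. Its stroke #ff0000 means cut at S920, F933. After flipping Y the toolpath is (59.37,28.73) → (58.70,32.11) → (56.79,34.97) → (53.93,36.88) → (50.55,37.55) → (47.17,36.88) → (44.31,34.97) → (42.40,32.11) → (41.73,28.73) → (42.40,25.35) → (44.31,22.49) → (47.17,20.58) → (50.55,19.91) → (53.93,20.58) → (56.79,22.49) → (58.70,25.35) → (59.37,28.73), returning to the start.

Shape 4 is a rectangle drawn with `<rect>`. Its stroke #ff0000 means cut at S920, F933. After flipping Y the toolpath is (34.10,54.97) → (75.36,54.97) → (75.36,13.31) → (34.10,13.31) → (34.10,54.97), returning to the start.

Shape 5 is a rectangle drawn with `<path>`. Its stroke #ff00ff means score at S401, F2481. After flipping Y the toolpath is (19.30,78.31) → (29.59,78.31) → (29.59,61.83) → (19.30,61.83) → (19.30,78.31), returning to the start.

Shape 6 is a closed polygon drawn with `<polygon>`. Its stroke #ff00ff means score at S401, F2481. After flipping Y the toolpath is (80.02,82.08) → (19.90,52.96) → (20.20,75.27) → (78.39,36.20) → (11.90,74.87) → (70.60,21.05) → (80.02,82.08), returning to the start.

G21
G90
G0 X14.44 Y48.36
M3 S920
G1 X13.62 Y47.67 F933
G1 X13.83 Y44.18
G1 X14.86 Y38.89
G1 X16.50 Y32.81
G1 X18.54 Y26.94
G1 X20.77 Y22.29
G1 X22.98 Y19.87
G1 X24.96 Y20.69
G0 X50.89 Y83.86
M3 S920
G1 X21.40 Y32.34 F933
G0 X59.37 Y28.73
M3 S920
G1 X58.70 Y32.11 F933
G1 X56.79 Y34.97
G1 X53.93 Y36.88
G1 X50.55 Y37.55
G1 X47.17 Y36.88
G1 X44.31 Y34.97
G1 X42.40 Y32.11
G1 X41.73 Y28.73
G1 X42.40 Y25.35
G1 X44.31 Y22.49
G1 X47.17 Y20.58
G1 X50.55 Y19.91
G1 X53.93 Y20.58
G1 X56.79 Y22.49
G1 X58.70 Y25.35
G1 X59.37 Y28.73
G0 X34.10 Y54.97
M3 S920
G1 X75.36 Y54.97 F933
G1 X75.36 Y13.31
G1 X34.10 Y13.31
G1 X34.10 Y54.97
G0 X19.30 Y78.31
M3 S401
G1 X29.59 Y78.31 F2481
G1 X29.59 Y61.83
G1 X19.30 Y61.83
G1 X19.30 Y78.31
G0 X80.02 Y82.08
M3 S401
G1 X19.90 Y52.96 F2481
G1 X20.20 Y75.27
G1 X78.39 Y36.20
G1 X11.90 Y74.87
G1 X70.60 Y21.05
G1 X80.02 Y82.08
M5
G0 X0.00 Y0.00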